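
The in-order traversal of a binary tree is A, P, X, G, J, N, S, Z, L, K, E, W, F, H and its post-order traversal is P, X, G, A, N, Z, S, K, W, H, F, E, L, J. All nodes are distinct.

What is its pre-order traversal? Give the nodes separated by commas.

J, A, G, X, P, L, S, N, Z, E, K, F, W, H

The last element of post-order is the root; it splits in-order into left and right subtrees.
Root J: left subtree has 4 nodes {A, P, X, G}, right has 9 {N, S, Z, L, K, E, W, F, H}.
  Root A: left subtree has 0 nodes { }, right has 3 {P, X, G}.
    Root G: left subtree has 2 nodes {P, X}, right has 0 { }.
      Root X: left subtree has 1 node {P}, right has 0 { }.
  Root L: left subtree has 3 nodes {N, S, Z}, right has 5 {K, E, W, F, H}.
    Root S: left subtree has 1 node {N}, right has 1 {Z}.
    Root E: left subtree has 1 node {K}, right has 3 {W, F, H}.
      Root F: left subtree has 1 node {W}, right has 1 {H}.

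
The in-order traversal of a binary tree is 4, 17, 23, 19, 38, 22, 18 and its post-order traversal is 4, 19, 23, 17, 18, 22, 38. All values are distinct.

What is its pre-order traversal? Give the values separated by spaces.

The last element of post-order is the root; it splits in-order into left and right subtrees.
Root 38: left subtree has 4 nodes {4, 17, 23, 19}, right has 2 {22, 18}.
  Root 17: left subtree has 1 node {4}, right has 2 {23, 19}.
    Root 23: left subtree has 0 nodes { }, right has 1 {19}.
  Root 22: left subtree has 0 nodes { }, right has 1 {18}.

38 17 4 23 19 22 18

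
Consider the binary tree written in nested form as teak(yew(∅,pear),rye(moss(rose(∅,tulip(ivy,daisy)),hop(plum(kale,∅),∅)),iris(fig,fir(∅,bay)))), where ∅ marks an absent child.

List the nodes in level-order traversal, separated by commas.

Level-order visits nodes level by level from the root, left to right within each level.
Level 0: teak
Level 1: yew, rye
Level 2: pear, moss, iris
Level 3: rose, hop, fig, fir
Level 4: tulip, plum, bay
Level 5: ivy, daisy, kale

teak, yew, rye, pear, moss, iris, rose, hop, fig, fir, tulip, plum, bay, ivy, daisy, kale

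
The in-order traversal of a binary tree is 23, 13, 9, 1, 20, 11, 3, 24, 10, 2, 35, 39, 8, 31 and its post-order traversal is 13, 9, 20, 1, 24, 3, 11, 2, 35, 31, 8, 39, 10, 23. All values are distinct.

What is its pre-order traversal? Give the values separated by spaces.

23 10 11 1 9 13 20 3 24 39 35 2 8 31

The last element of post-order is the root; it splits in-order into left and right subtrees.
Root 23: left subtree has 0 nodes { }, right has 13 {13, 9, 1, 20, 11, 3, 24, 10, 2, 35, 39, 8, 31}.
  Root 10: left subtree has 7 nodes {13, 9, 1, 20, 11, 3, 24}, right has 5 {2, 35, 39, 8, 31}.
    Root 11: left subtree has 4 nodes {13, 9, 1, 20}, right has 2 {3, 24}.
      Root 1: left subtree has 2 nodes {13, 9}, right has 1 {20}.
        Root 9: left subtree has 1 node {13}, right has 0 { }.
      Root 3: left subtree has 0 nodes { }, right has 1 {24}.
    Root 39: left subtree has 2 nodes {2, 35}, right has 2 {8, 31}.
      Root 35: left subtree has 1 node {2}, right has 0 { }.
      Root 8: left subtree has 0 nodes { }, right has 1 {31}.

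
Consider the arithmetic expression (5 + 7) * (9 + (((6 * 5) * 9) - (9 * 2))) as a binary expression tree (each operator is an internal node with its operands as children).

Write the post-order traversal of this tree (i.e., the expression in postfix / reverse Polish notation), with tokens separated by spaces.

5 7 + 9 6 5 * 9 * 9 2 * - + *

Post-order on an expression tree gives postfix notation: for each operator, emit left operand, right operand, then the operator.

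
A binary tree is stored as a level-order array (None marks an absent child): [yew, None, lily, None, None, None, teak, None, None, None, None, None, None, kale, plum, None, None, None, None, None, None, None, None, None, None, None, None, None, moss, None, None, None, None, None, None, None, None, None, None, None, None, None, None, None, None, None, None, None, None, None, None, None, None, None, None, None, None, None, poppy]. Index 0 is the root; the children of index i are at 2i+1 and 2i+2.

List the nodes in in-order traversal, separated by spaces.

yew lily kale moss poppy teak plum

In-order visits the left subtree, then the node, then the right subtree.
At yew: no left child.
Visit yew.
At yew: go right to lily.
  At lily: no left child.
  Visit lily.
  At lily: go right to teak.
    At teak: go left to kale.
      At kale: no left child.
      Visit kale.
      At kale: go right to moss.
        At moss: no left child.
        Visit moss.
        At moss: go right to poppy.
          poppy is a leaf — visit poppy.
    Visit teak.
    At teak: go right to plum.
      plum is a leaf — visit plum.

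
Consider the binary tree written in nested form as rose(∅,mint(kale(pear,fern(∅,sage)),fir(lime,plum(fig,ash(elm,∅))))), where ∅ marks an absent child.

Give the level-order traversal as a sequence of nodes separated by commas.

Level-order visits nodes level by level from the root, left to right within each level.
Level 0: rose
Level 1: mint
Level 2: kale, fir
Level 3: pear, fern, lime, plum
Level 4: sage, fig, ash
Level 5: elm

rose, mint, kale, fir, pear, fern, lime, plum, sage, fig, ash, elm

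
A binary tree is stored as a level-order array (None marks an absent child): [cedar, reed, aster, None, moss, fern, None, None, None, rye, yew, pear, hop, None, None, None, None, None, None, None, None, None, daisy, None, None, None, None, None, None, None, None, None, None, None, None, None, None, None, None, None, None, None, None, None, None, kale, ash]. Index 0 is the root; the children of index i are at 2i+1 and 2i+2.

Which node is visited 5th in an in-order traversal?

In-order visits the left subtree, then the node, then the right subtree.
At cedar: go left to reed.
  At reed: no left child.
  Visit reed.
  At reed: go right to moss.
    At moss: go left to rye.
      rye is a leaf — visit rye.
    Visit moss.
    At moss: go right to yew.
      At yew: no left child.
      Visit yew.
      At yew: go right to daisy.
        At daisy: go left to kale.
          kale is a leaf — visit kale.
        Visit daisy.
        At daisy: go right to ash.
          ash is a leaf — visit ash.
Visit cedar.
At cedar: go right to aster.
  At aster: go left to fern.
    At fern: go left to pear.
      pear is a leaf — visit pear.
    Visit fern.
    At fern: go right to hop.
      hop is a leaf — visit hop.
  Visit aster.
  At aster: no right child.
Full in-order sequence: reed, rye, moss, yew, kale, daisy, ash, cedar, pear, fern, hop, aster.

kale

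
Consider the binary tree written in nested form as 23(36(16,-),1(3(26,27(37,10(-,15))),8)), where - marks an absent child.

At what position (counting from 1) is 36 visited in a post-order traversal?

2

Post-order visits the left subtree, then the right subtree, then the node.
At 23: go left to 36.
  At 36: go left to 16.
    16 is a leaf — visit 16.
  At 36: no right child.
  Visit 36.
At 23: go right to 1.
  At 1: go left to 3.
    At 3: go left to 26.
      26 is a leaf — visit 26.
    At 3: go right to 27.
      At 27: go left to 37.
        37 is a leaf — visit 37.
      At 27: go right to 10.
        At 10: no left child.
        At 10: go right to 15.
          15 is a leaf — visit 15.
        Visit 10.
      Visit 27.
    Visit 3.
  At 1: go right to 8.
    8 is a leaf — visit 8.
  Visit 1.
Visit 23.
Full post-order sequence: 16, 36, 26, 37, 15, 10, 27, 3, 8, 1, 23.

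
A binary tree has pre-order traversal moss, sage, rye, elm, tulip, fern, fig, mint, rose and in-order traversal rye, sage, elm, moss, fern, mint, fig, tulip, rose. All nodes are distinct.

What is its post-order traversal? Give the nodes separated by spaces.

The first element of pre-order is the root; it splits in-order into left and right subtrees.
Root moss: left subtree has 3 nodes {rye, sage, elm}, right has 5 {fern, mint, fig, tulip, rose}.
  Root sage: left subtree has 1 node {rye}, right has 1 {elm}.
  Root tulip: left subtree has 3 nodes {fern, mint, fig}, right has 1 {rose}.
    Root fern: left subtree has 0 nodes { }, right has 2 {mint, fig}.
      Root fig: left subtree has 1 node {mint}, right has 0 { }.

rye elm sage mint fig fern rose tulip moss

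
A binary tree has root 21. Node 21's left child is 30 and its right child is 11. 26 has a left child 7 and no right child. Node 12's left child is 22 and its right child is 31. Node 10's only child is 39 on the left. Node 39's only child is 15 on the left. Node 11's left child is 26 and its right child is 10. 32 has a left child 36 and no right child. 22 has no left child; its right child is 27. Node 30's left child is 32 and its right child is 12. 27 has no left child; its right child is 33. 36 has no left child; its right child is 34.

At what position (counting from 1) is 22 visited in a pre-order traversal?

7

Pre-order visits the node, then its left subtree, then its right subtree.
Visit 21.
At 21: go left to 30.
  Visit 30.
  At 30: go left to 32.
    Visit 32.
    At 32: go left to 36.
      Visit 36.
      At 36: no left child.
      At 36: go right to 34.
        34 is a leaf — visit 34.
    At 32: no right child.
  At 30: go right to 12.
    Visit 12.
    At 12: go left to 22.
      Visit 22.
      At 22: no left child.
      At 22: go right to 27.
        Visit 27.
        At 27: no left child.
        At 27: go right to 33.
          33 is a leaf — visit 33.
    At 12: go right to 31.
      31 is a leaf — visit 31.
At 21: go right to 11.
  Visit 11.
  At 11: go left to 26.
    Visit 26.
    At 26: go left to 7.
      7 is a leaf — visit 7.
    At 26: no right child.
  At 11: go right to 10.
    Visit 10.
    At 10: go left to 39.
      Visit 39.
      At 39: go left to 15.
        15 is a leaf — visit 15.
      At 39: no right child.
    At 10: no right child.
Full pre-order sequence: 21, 30, 32, 36, 34, 12, 22, 27, 33, 31, 11, 26, 7, 10, 39, 15.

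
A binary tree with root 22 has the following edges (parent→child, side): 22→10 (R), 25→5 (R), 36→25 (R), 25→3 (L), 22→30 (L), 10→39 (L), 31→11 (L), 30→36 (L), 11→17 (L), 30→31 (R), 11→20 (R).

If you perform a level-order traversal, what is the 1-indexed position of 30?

Level-order visits nodes level by level from the root, left to right within each level.
Level 0: 22
Level 1: 30, 10
Level 2: 36, 31, 39
Level 3: 25, 11
Level 4: 3, 5, 17, 20
Full level-order sequence: 22, 30, 10, 36, 31, 39, 25, 11, 3, 5, 17, 20.

2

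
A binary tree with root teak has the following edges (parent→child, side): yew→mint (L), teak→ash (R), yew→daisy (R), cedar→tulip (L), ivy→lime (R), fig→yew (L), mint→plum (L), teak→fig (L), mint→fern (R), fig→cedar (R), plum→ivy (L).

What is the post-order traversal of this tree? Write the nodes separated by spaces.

lime ivy plum fern mint daisy yew tulip cedar fig ash teak

Post-order visits the left subtree, then the right subtree, then the node.
At teak: go left to fig.
  At fig: go left to yew.
    At yew: go left to mint.
      At mint: go left to plum.
        At plum: go left to ivy.
          At ivy: no left child.
          At ivy: go right to lime.
            lime is a leaf — visit lime.
          Visit ivy.
        At plum: no right child.
        Visit plum.
      At mint: go right to fern.
        fern is a leaf — visit fern.
      Visit mint.
    At yew: go right to daisy.
      daisy is a leaf — visit daisy.
    Visit yew.
  At fig: go right to cedar.
    At cedar: go left to tulip.
      tulip is a leaf — visit tulip.
    At cedar: no right child.
    Visit cedar.
  Visit fig.
At teak: go right to ash.
  ash is a leaf — visit ash.
Visit teak.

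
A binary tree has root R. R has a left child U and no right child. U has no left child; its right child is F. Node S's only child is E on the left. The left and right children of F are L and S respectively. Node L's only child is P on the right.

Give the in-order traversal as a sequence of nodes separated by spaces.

In-order visits the left subtree, then the node, then the right subtree.
At R: go left to U.
  At U: no left child.
  Visit U.
  At U: go right to F.
    At F: go left to L.
      At L: no left child.
      Visit L.
      At L: go right to P.
        P is a leaf — visit P.
    Visit F.
    At F: go right to S.
      At S: go left to E.
        E is a leaf — visit E.
      Visit S.
      At S: no right child.
Visit R.
At R: no right child.

U L P F E S R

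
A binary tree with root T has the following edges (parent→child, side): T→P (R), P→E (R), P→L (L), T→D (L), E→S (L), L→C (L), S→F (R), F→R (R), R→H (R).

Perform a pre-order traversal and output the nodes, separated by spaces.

T D P L C E S F R H

Pre-order visits the node, then its left subtree, then its right subtree.
Visit T.
At T: go left to D.
  D is a leaf — visit D.
At T: go right to P.
  Visit P.
  At P: go left to L.
    Visit L.
    At L: go left to C.
      C is a leaf — visit C.
    At L: no right child.
  At P: go right to E.
    Visit E.
    At E: go left to S.
      Visit S.
      At S: no left child.
      At S: go right to F.
        Visit F.
        At F: no left child.
        At F: go right to R.
          Visit R.
          At R: no left child.
          At R: go right to H.
            H is a leaf — visit H.
    At E: no right child.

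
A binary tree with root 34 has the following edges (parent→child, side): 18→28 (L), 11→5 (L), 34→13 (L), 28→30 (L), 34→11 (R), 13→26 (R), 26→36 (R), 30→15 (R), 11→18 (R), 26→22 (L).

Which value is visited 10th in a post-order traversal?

Post-order visits the left subtree, then the right subtree, then the node.
At 34: go left to 13.
  At 13: no left child.
  At 13: go right to 26.
    At 26: go left to 22.
      22 is a leaf — visit 22.
    At 26: go right to 36.
      36 is a leaf — visit 36.
    Visit 26.
  Visit 13.
At 34: go right to 11.
  At 11: go left to 5.
    5 is a leaf — visit 5.
  At 11: go right to 18.
    At 18: go left to 28.
      At 28: go left to 30.
        At 30: no left child.
        At 30: go right to 15.
          15 is a leaf — visit 15.
        Visit 30.
      At 28: no right child.
      Visit 28.
    At 18: no right child.
    Visit 18.
  Visit 11.
Visit 34.
Full post-order sequence: 22, 36, 26, 13, 5, 15, 30, 28, 18, 11, 34.

11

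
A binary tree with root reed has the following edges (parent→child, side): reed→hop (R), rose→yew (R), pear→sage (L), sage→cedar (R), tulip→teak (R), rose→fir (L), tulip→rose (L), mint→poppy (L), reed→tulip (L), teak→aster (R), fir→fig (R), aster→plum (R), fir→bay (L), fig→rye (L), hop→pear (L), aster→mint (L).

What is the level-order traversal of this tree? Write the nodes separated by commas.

Level-order visits nodes level by level from the root, left to right within each level.
Level 0: reed
Level 1: tulip, hop
Level 2: rose, teak, pear
Level 3: fir, yew, aster, sage
Level 4: bay, fig, mint, plum, cedar
Level 5: rye, poppy

reed, tulip, hop, rose, teak, pear, fir, yew, aster, sage, bay, fig, mint, plum, cedar, rye, poppy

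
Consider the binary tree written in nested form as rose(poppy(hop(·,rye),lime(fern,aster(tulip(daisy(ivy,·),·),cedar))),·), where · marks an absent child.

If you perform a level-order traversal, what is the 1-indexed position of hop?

Level-order visits nodes level by level from the root, left to right within each level.
Level 0: rose
Level 1: poppy
Level 2: hop, lime
Level 3: rye, fern, aster
Level 4: tulip, cedar
Level 5: daisy
Level 6: ivy
Full level-order sequence: rose, poppy, hop, lime, rye, fern, aster, tulip, cedar, daisy, ivy.

3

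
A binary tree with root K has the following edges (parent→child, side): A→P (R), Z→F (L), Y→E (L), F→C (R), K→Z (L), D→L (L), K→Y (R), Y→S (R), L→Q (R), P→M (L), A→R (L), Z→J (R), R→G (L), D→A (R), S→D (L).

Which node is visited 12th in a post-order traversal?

A

Post-order visits the left subtree, then the right subtree, then the node.
At K: go left to Z.
  At Z: go left to F.
    At F: no left child.
    At F: go right to C.
      C is a leaf — visit C.
    Visit F.
  At Z: go right to J.
    J is a leaf — visit J.
  Visit Z.
At K: go right to Y.
  At Y: go left to E.
    E is a leaf — visit E.
  At Y: go right to S.
    At S: go left to D.
      At D: go left to L.
        At L: no left child.
        At L: go right to Q.
          Q is a leaf — visit Q.
        Visit L.
      At D: go right to A.
        At A: go left to R.
          At R: go left to G.
            G is a leaf — visit G.
          At R: no right child.
          Visit R.
        At A: go right to P.
          At P: go left to M.
            M is a leaf — visit M.
          At P: no right child.
          Visit P.
        Visit A.
      Visit D.
    At S: no right child.
    Visit S.
  Visit Y.
Visit K.
Full post-order sequence: C, F, J, Z, E, Q, L, G, R, M, P, A, D, S, Y, K.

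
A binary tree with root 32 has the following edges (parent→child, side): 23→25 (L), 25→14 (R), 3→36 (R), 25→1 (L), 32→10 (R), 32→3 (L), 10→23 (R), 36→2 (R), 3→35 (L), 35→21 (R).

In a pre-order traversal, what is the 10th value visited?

1

Pre-order visits the node, then its left subtree, then its right subtree.
Visit 32.
At 32: go left to 3.
  Visit 3.
  At 3: go left to 35.
    Visit 35.
    At 35: no left child.
    At 35: go right to 21.
      21 is a leaf — visit 21.
  At 3: go right to 36.
    Visit 36.
    At 36: no left child.
    At 36: go right to 2.
      2 is a leaf — visit 2.
At 32: go right to 10.
  Visit 10.
  At 10: no left child.
  At 10: go right to 23.
    Visit 23.
    At 23: go left to 25.
      Visit 25.
      At 25: go left to 1.
        1 is a leaf — visit 1.
      At 25: go right to 14.
        14 is a leaf — visit 14.
    At 23: no right child.
Full pre-order sequence: 32, 3, 35, 21, 36, 2, 10, 23, 25, 1, 14.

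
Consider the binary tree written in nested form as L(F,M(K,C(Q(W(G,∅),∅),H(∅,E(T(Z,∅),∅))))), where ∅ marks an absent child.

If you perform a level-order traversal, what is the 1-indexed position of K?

Level-order visits nodes level by level from the root, left to right within each level.
Level 0: L
Level 1: F, M
Level 2: K, C
Level 3: Q, H
Level 4: W, E
Level 5: G, T
Level 6: Z
Full level-order sequence: L, F, M, K, C, Q, H, W, E, G, T, Z.

4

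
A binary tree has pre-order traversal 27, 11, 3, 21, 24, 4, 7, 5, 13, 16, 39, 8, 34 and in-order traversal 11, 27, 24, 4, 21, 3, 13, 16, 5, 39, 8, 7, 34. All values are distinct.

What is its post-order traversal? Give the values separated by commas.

The first element of pre-order is the root; it splits in-order into left and right subtrees.
Root 27: left subtree has 1 node {11}, right has 11 {24, 4, 21, 3, 13, 16, 5, 39, 8, 7, 34}.
  Root 3: left subtree has 3 nodes {24, 4, 21}, right has 7 {13, 16, 5, 39, 8, 7, 34}.
    Root 21: left subtree has 2 nodes {24, 4}, right has 0 { }.
      Root 24: left subtree has 0 nodes { }, right has 1 {4}.
    Root 7: left subtree has 5 nodes {13, 16, 5, 39, 8}, right has 1 {34}.
      Root 5: left subtree has 2 nodes {13, 16}, right has 2 {39, 8}.
        Root 13: left subtree has 0 nodes { }, right has 1 {16}.
        Root 39: left subtree has 0 nodes { }, right has 1 {8}.

11, 4, 24, 21, 16, 13, 8, 39, 5, 34, 7, 3, 27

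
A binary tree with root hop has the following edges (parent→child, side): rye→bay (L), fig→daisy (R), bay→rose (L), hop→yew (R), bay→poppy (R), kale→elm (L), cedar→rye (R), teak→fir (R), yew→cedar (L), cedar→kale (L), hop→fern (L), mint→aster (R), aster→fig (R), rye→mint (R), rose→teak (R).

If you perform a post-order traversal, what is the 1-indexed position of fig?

Post-order visits the left subtree, then the right subtree, then the node.
At hop: go left to fern.
  fern is a leaf — visit fern.
At hop: go right to yew.
  At yew: go left to cedar.
    At cedar: go left to kale.
      At kale: go left to elm.
        elm is a leaf — visit elm.
      At kale: no right child.
      Visit kale.
    At cedar: go right to rye.
      At rye: go left to bay.
        At bay: go left to rose.
          At rose: no left child.
          At rose: go right to teak.
            At teak: no left child.
            At teak: go right to fir.
              fir is a leaf — visit fir.
            Visit teak.
          Visit rose.
        At bay: go right to poppy.
          poppy is a leaf — visit poppy.
        Visit bay.
      At rye: go right to mint.
        At mint: no left child.
        At mint: go right to aster.
          At aster: no left child.
          At aster: go right to fig.
            At fig: no left child.
            At fig: go right to daisy.
              daisy is a leaf — visit daisy.
            Visit fig.
          Visit aster.
        Visit mint.
      Visit rye.
    Visit cedar.
  At yew: no right child.
  Visit yew.
Visit hop.
Full post-order sequence: fern, elm, kale, fir, teak, rose, poppy, bay, daisy, fig, aster, mint, rye, cedar, yew, hop.

10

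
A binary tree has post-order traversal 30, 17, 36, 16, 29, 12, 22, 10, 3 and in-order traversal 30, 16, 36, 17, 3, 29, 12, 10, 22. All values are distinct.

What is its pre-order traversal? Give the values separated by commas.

3, 16, 30, 36, 17, 10, 12, 29, 22

The last element of post-order is the root; it splits in-order into left and right subtrees.
Root 3: left subtree has 4 nodes {30, 16, 36, 17}, right has 4 {29, 12, 10, 22}.
  Root 16: left subtree has 1 node {30}, right has 2 {36, 17}.
    Root 36: left subtree has 0 nodes { }, right has 1 {17}.
  Root 10: left subtree has 2 nodes {29, 12}, right has 1 {22}.
    Root 12: left subtree has 1 node {29}, right has 0 { }.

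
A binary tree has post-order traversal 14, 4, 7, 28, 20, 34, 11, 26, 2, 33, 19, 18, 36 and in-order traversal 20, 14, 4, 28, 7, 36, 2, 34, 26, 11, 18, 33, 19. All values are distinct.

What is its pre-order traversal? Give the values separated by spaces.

36 20 28 4 14 7 18 2 26 34 11 19 33

The last element of post-order is the root; it splits in-order into left and right subtrees.
Root 36: left subtree has 5 nodes {20, 14, 4, 28, 7}, right has 7 {2, 34, 26, 11, 18, 33, 19}.
  Root 20: left subtree has 0 nodes { }, right has 4 {14, 4, 28, 7}.
    Root 28: left subtree has 2 nodes {14, 4}, right has 1 {7}.
      Root 4: left subtree has 1 node {14}, right has 0 { }.
  Root 18: left subtree has 4 nodes {2, 34, 26, 11}, right has 2 {33, 19}.
    Root 2: left subtree has 0 nodes { }, right has 3 {34, 26, 11}.
      Root 26: left subtree has 1 node {34}, right has 1 {11}.
    Root 19: left subtree has 1 node {33}, right has 0 { }.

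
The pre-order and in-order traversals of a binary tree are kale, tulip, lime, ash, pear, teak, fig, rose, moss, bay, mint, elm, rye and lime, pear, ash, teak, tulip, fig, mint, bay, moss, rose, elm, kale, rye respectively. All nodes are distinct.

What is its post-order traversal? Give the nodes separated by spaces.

pear teak ash lime mint bay moss elm rose fig tulip rye kale

The first element of pre-order is the root; it splits in-order into left and right subtrees.
Root kale: left subtree has 11 nodes {lime, pear, ash, teak, tulip, fig, mint, bay, moss, rose, elm}, right has 1 {rye}.
  Root tulip: left subtree has 4 nodes {lime, pear, ash, teak}, right has 6 {fig, mint, bay, moss, rose, elm}.
    Root lime: left subtree has 0 nodes { }, right has 3 {pear, ash, teak}.
      Root ash: left subtree has 1 node {pear}, right has 1 {teak}.
    Root fig: left subtree has 0 nodes { }, right has 5 {mint, bay, moss, rose, elm}.
      Root rose: left subtree has 3 nodes {mint, bay, moss}, right has 1 {elm}.
        Root moss: left subtree has 2 nodes {mint, bay}, right has 0 { }.
          Root bay: left subtree has 1 node {mint}, right has 0 { }.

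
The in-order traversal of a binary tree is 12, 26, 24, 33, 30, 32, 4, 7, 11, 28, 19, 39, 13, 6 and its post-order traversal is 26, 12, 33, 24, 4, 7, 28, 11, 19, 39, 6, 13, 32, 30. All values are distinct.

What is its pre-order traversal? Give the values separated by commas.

The last element of post-order is the root; it splits in-order into left and right subtrees.
Root 30: left subtree has 4 nodes {12, 26, 24, 33}, right has 9 {32, 4, 7, 11, 28, 19, 39, 13, 6}.
  Root 24: left subtree has 2 nodes {12, 26}, right has 1 {33}.
    Root 12: left subtree has 0 nodes { }, right has 1 {26}.
  Root 32: left subtree has 0 nodes { }, right has 8 {4, 7, 11, 28, 19, 39, 13, 6}.
    Root 13: left subtree has 6 nodes {4, 7, 11, 28, 19, 39}, right has 1 {6}.
      Root 39: left subtree has 5 nodes {4, 7, 11, 28, 19}, right has 0 { }.
        Root 19: left subtree has 4 nodes {4, 7, 11, 28}, right has 0 { }.
          Root 11: left subtree has 2 nodes {4, 7}, right has 1 {28}.
            Root 7: left subtree has 1 node {4}, right has 0 { }.

30, 24, 12, 26, 33, 32, 13, 39, 19, 11, 7, 4, 28, 6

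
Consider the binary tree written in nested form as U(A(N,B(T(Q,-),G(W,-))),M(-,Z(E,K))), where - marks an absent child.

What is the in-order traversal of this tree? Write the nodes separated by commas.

N, A, Q, T, B, W, G, U, M, E, Z, K

In-order visits the left subtree, then the node, then the right subtree.
At U: go left to A.
  At A: go left to N.
    N is a leaf — visit N.
  Visit A.
  At A: go right to B.
    At B: go left to T.
      At T: go left to Q.
        Q is a leaf — visit Q.
      Visit T.
      At T: no right child.
    Visit B.
    At B: go right to G.
      At G: go left to W.
        W is a leaf — visit W.
      Visit G.
      At G: no right child.
Visit U.
At U: go right to M.
  At M: no left child.
  Visit M.
  At M: go right to Z.
    At Z: go left to E.
      E is a leaf — visit E.
    Visit Z.
    At Z: go right to K.
      K is a leaf — visit K.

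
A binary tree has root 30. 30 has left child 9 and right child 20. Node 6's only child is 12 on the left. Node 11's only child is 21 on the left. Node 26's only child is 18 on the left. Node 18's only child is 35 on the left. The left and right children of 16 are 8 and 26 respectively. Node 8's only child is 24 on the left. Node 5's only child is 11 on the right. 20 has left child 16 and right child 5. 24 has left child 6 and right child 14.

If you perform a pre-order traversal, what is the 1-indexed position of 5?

13

Pre-order visits the node, then its left subtree, then its right subtree.
Visit 30.
At 30: go left to 9.
  9 is a leaf — visit 9.
At 30: go right to 20.
  Visit 20.
  At 20: go left to 16.
    Visit 16.
    At 16: go left to 8.
      Visit 8.
      At 8: go left to 24.
        Visit 24.
        At 24: go left to 6.
          Visit 6.
          At 6: go left to 12.
            12 is a leaf — visit 12.
          At 6: no right child.
        At 24: go right to 14.
          14 is a leaf — visit 14.
      At 8: no right child.
    At 16: go right to 26.
      Visit 26.
      At 26: go left to 18.
        Visit 18.
        At 18: go left to 35.
          35 is a leaf — visit 35.
        At 18: no right child.
      At 26: no right child.
  At 20: go right to 5.
    Visit 5.
    At 5: no left child.
    At 5: go right to 11.
      Visit 11.
      At 11: go left to 21.
        21 is a leaf — visit 21.
      At 11: no right child.
Full pre-order sequence: 30, 9, 20, 16, 8, 24, 6, 12, 14, 26, 18, 35, 5, 11, 21.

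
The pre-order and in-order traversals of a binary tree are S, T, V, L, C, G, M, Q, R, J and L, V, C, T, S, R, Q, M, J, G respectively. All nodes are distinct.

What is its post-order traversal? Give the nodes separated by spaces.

L C V T R Q J M G S

The first element of pre-order is the root; it splits in-order into left and right subtrees.
Root S: left subtree has 4 nodes {L, V, C, T}, right has 5 {R, Q, M, J, G}.
  Root T: left subtree has 3 nodes {L, V, C}, right has 0 { }.
    Root V: left subtree has 1 node {L}, right has 1 {C}.
  Root G: left subtree has 4 nodes {R, Q, M, J}, right has 0 { }.
    Root M: left subtree has 2 nodes {R, Q}, right has 1 {J}.
      Root Q: left subtree has 1 node {R}, right has 0 { }.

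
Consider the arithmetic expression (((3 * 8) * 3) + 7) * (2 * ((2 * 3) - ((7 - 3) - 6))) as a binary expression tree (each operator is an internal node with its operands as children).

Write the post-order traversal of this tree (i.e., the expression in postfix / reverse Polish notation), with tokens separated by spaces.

Post-order on an expression tree gives postfix notation: for each operator, emit left operand, right operand, then the operator.

3 8 * 3 * 7 + 2 2 3 * 7 3 - 6 - - * *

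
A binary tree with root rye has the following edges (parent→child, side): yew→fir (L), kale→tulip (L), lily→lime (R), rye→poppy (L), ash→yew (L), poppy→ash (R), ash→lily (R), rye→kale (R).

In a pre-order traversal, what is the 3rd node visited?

Pre-order visits the node, then its left subtree, then its right subtree.
Visit rye.
At rye: go left to poppy.
  Visit poppy.
  At poppy: no left child.
  At poppy: go right to ash.
    Visit ash.
    At ash: go left to yew.
      Visit yew.
      At yew: go left to fir.
        fir is a leaf — visit fir.
      At yew: no right child.
    At ash: go right to lily.
      Visit lily.
      At lily: no left child.
      At lily: go right to lime.
        lime is a leaf — visit lime.
At rye: go right to kale.
  Visit kale.
  At kale: go left to tulip.
    tulip is a leaf — visit tulip.
  At kale: no right child.
Full pre-order sequence: rye, poppy, ash, yew, fir, lily, lime, kale, tulip.

ash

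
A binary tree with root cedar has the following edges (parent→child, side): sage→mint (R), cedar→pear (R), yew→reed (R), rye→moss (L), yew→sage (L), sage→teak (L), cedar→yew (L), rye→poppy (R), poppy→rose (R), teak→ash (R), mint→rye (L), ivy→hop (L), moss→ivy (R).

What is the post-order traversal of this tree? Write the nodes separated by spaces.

ash teak hop ivy moss rose poppy rye mint sage reed yew pear cedar

Post-order visits the left subtree, then the right subtree, then the node.
At cedar: go left to yew.
  At yew: go left to sage.
    At sage: go left to teak.
      At teak: no left child.
      At teak: go right to ash.
        ash is a leaf — visit ash.
      Visit teak.
    At sage: go right to mint.
      At mint: go left to rye.
        At rye: go left to moss.
          At moss: no left child.
          At moss: go right to ivy.
            At ivy: go left to hop.
              hop is a leaf — visit hop.
            At ivy: no right child.
            Visit ivy.
          Visit moss.
        At rye: go right to poppy.
          At poppy: no left child.
          At poppy: go right to rose.
            rose is a leaf — visit rose.
          Visit poppy.
        Visit rye.
      At mint: no right child.
      Visit mint.
    Visit sage.
  At yew: go right to reed.
    reed is a leaf — visit reed.
  Visit yew.
At cedar: go right to pear.
  pear is a leaf — visit pear.
Visit cedar.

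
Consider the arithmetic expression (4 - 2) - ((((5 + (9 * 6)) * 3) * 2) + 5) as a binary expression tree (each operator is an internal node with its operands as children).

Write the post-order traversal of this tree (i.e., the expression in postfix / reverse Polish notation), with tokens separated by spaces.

4 2 - 5 9 6 * + 3 * 2 * 5 + -

Post-order on an expression tree gives postfix notation: for each operator, emit left operand, right operand, then the operator.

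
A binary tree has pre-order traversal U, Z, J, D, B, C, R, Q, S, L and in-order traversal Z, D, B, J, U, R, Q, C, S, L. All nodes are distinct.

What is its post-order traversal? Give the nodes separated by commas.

B, D, J, Z, Q, R, L, S, C, U

The first element of pre-order is the root; it splits in-order into left and right subtrees.
Root U: left subtree has 4 nodes {Z, D, B, J}, right has 5 {R, Q, C, S, L}.
  Root Z: left subtree has 0 nodes { }, right has 3 {D, B, J}.
    Root J: left subtree has 2 nodes {D, B}, right has 0 { }.
      Root D: left subtree has 0 nodes { }, right has 1 {B}.
  Root C: left subtree has 2 nodes {R, Q}, right has 2 {S, L}.
    Root R: left subtree has 0 nodes { }, right has 1 {Q}.
    Root S: left subtree has 0 nodes { }, right has 1 {L}.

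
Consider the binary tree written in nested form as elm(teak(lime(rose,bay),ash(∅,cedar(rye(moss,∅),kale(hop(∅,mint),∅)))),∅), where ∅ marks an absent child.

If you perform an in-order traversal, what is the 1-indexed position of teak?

In-order visits the left subtree, then the node, then the right subtree.
At elm: go left to teak.
  At teak: go left to lime.
    At lime: go left to rose.
      rose is a leaf — visit rose.
    Visit lime.
    At lime: go right to bay.
      bay is a leaf — visit bay.
  Visit teak.
  At teak: go right to ash.
    At ash: no left child.
    Visit ash.
    At ash: go right to cedar.
      At cedar: go left to rye.
        At rye: go left to moss.
          moss is a leaf — visit moss.
        Visit rye.
        At rye: no right child.
      Visit cedar.
      At cedar: go right to kale.
        At kale: go left to hop.
          At hop: no left child.
          Visit hop.
          At hop: go right to mint.
            mint is a leaf — visit mint.
        Visit kale.
        At kale: no right child.
Visit elm.
At elm: no right child.
Full in-order sequence: rose, lime, bay, teak, ash, moss, rye, cedar, hop, mint, kale, elm.

4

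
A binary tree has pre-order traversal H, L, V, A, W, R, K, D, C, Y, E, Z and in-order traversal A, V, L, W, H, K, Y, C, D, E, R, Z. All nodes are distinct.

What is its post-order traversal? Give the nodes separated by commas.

The first element of pre-order is the root; it splits in-order into left and right subtrees.
Root H: left subtree has 4 nodes {A, V, L, W}, right has 7 {K, Y, C, D, E, R, Z}.
  Root L: left subtree has 2 nodes {A, V}, right has 1 {W}.
    Root V: left subtree has 1 node {A}, right has 0 { }.
  Root R: left subtree has 5 nodes {K, Y, C, D, E}, right has 1 {Z}.
    Root K: left subtree has 0 nodes { }, right has 4 {Y, C, D, E}.
      Root D: left subtree has 2 nodes {Y, C}, right has 1 {E}.
        Root C: left subtree has 1 node {Y}, right has 0 { }.

A, V, W, L, Y, C, E, D, K, Z, R, H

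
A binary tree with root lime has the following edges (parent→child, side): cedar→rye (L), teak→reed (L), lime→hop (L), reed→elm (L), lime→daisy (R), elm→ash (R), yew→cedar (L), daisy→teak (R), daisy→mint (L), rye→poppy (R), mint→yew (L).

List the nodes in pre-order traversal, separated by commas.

lime, hop, daisy, mint, yew, cedar, rye, poppy, teak, reed, elm, ash

Pre-order visits the node, then its left subtree, then its right subtree.
Visit lime.
At lime: go left to hop.
  hop is a leaf — visit hop.
At lime: go right to daisy.
  Visit daisy.
  At daisy: go left to mint.
    Visit mint.
    At mint: go left to yew.
      Visit yew.
      At yew: go left to cedar.
        Visit cedar.
        At cedar: go left to rye.
          Visit rye.
          At rye: no left child.
          At rye: go right to poppy.
            poppy is a leaf — visit poppy.
        At cedar: no right child.
      At yew: no right child.
    At mint: no right child.
  At daisy: go right to teak.
    Visit teak.
    At teak: go left to reed.
      Visit reed.
      At reed: go left to elm.
        Visit elm.
        At elm: no left child.
        At elm: go right to ash.
          ash is a leaf — visit ash.
      At reed: no right child.
    At teak: no right child.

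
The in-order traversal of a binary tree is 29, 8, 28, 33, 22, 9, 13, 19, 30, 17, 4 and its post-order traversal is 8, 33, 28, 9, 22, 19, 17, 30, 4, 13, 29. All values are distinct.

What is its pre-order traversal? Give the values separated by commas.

The last element of post-order is the root; it splits in-order into left and right subtrees.
Root 29: left subtree has 0 nodes { }, right has 10 {8, 28, 33, 22, 9, 13, 19, 30, 17, 4}.
  Root 13: left subtree has 5 nodes {8, 28, 33, 22, 9}, right has 4 {19, 30, 17, 4}.
    Root 22: left subtree has 3 nodes {8, 28, 33}, right has 1 {9}.
      Root 28: left subtree has 1 node {8}, right has 1 {33}.
    Root 4: left subtree has 3 nodes {19, 30, 17}, right has 0 { }.
      Root 30: left subtree has 1 node {19}, right has 1 {17}.

29, 13, 22, 28, 8, 33, 9, 4, 30, 19, 17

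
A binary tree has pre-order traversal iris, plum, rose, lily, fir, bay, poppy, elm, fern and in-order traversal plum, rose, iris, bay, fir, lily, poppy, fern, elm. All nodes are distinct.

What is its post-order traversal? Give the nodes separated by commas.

The first element of pre-order is the root; it splits in-order into left and right subtrees.
Root iris: left subtree has 2 nodes {plum, rose}, right has 6 {bay, fir, lily, poppy, fern, elm}.
  Root plum: left subtree has 0 nodes { }, right has 1 {rose}.
  Root lily: left subtree has 2 nodes {bay, fir}, right has 3 {poppy, fern, elm}.
    Root fir: left subtree has 1 node {bay}, right has 0 { }.
    Root poppy: left subtree has 0 nodes { }, right has 2 {fern, elm}.
      Root elm: left subtree has 1 node {fern}, right has 0 { }.

rose, plum, bay, fir, fern, elm, poppy, lily, iris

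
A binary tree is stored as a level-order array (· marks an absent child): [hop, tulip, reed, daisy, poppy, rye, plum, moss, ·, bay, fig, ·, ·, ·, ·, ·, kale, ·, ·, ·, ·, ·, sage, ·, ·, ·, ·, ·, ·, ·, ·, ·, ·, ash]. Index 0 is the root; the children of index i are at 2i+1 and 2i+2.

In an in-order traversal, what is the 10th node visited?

hop

In-order visits the left subtree, then the node, then the right subtree.
At hop: go left to tulip.
  At tulip: go left to daisy.
    At daisy: go left to moss.
      At moss: no left child.
      Visit moss.
      At moss: go right to kale.
        At kale: go left to ash.
          ash is a leaf — visit ash.
        Visit kale.
        At kale: no right child.
    Visit daisy.
    At daisy: no right child.
  Visit tulip.
  At tulip: go right to poppy.
    At poppy: go left to bay.
      bay is a leaf — visit bay.
    Visit poppy.
    At poppy: go right to fig.
      At fig: no left child.
      Visit fig.
      At fig: go right to sage.
        sage is a leaf — visit sage.
Visit hop.
At hop: go right to reed.
  At reed: go left to rye.
    rye is a leaf — visit rye.
  Visit reed.
  At reed: go right to plum.
    plum is a leaf — visit plum.
Full in-order sequence: moss, ash, kale, daisy, tulip, bay, poppy, fig, sage, hop, rye, reed, plum.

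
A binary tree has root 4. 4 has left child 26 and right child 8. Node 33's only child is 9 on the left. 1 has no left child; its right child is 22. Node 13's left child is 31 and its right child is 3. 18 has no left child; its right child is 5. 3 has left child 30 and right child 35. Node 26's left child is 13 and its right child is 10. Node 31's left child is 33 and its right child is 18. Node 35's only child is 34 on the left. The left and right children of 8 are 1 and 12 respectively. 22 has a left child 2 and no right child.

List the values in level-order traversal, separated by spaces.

4 26 8 13 10 1 12 31 3 22 33 18 30 35 2 9 5 34

Level-order visits nodes level by level from the root, left to right within each level.
Level 0: 4
Level 1: 26, 8
Level 2: 13, 10, 1, 12
Level 3: 31, 3, 22
Level 4: 33, 18, 30, 35, 2
Level 5: 9, 5, 34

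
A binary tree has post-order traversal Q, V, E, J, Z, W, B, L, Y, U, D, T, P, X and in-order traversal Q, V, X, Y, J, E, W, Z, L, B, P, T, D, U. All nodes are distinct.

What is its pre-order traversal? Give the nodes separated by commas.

X, V, Q, P, Y, L, W, J, E, Z, B, T, D, U

The last element of post-order is the root; it splits in-order into left and right subtrees.
Root X: left subtree has 2 nodes {Q, V}, right has 11 {Y, J, E, W, Z, L, B, P, T, D, U}.
  Root V: left subtree has 1 node {Q}, right has 0 { }.
  Root P: left subtree has 7 nodes {Y, J, E, W, Z, L, B}, right has 3 {T, D, U}.
    Root Y: left subtree has 0 nodes { }, right has 6 {J, E, W, Z, L, B}.
      Root L: left subtree has 4 nodes {J, E, W, Z}, right has 1 {B}.
        Root W: left subtree has 2 nodes {J, E}, right has 1 {Z}.
          Root J: left subtree has 0 nodes { }, right has 1 {E}.
    Root T: left subtree has 0 nodes { }, right has 2 {D, U}.
      Root D: left subtree has 0 nodes { }, right has 1 {U}.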